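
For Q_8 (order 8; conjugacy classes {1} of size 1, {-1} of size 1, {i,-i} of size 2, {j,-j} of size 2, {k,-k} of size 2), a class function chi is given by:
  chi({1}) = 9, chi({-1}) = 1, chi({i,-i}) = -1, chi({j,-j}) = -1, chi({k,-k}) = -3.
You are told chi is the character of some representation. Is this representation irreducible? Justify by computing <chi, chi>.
Not irreducible (reducible): <chi, chi> = 13 > 1.

Reasoning: <chi, chi> = (1/|G|) sum_C |C| * |chi(C)|^2 = (1/8)[1*|9|^2 + 1*|1|^2 + 2*|-1|^2 + 2*|-1|^2 + 2*|-3|^2]
  = (1/8)[(81) + (1) + (2) + (2) + (18)] = 104/8 = 13.
A character is irreducible iff <chi, chi> = 1, so this representation is reducible.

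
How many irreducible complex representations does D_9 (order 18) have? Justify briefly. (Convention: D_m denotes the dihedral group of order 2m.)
6

Working: The number of irreducible complex representations of a finite group equals its number of conjugacy classes. D_9 has 6 conjugacy classes ((n+3)/2 for n odd), so D_9 (order 18) has exactly 6 irreducible complex representations.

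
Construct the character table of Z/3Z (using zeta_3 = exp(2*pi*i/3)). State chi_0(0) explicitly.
Character table of Z/3Z (irreps indexed chi_0,...,chi_2 with chi_k(m) = zeta_3^(k*m), zeta_3 = exp(2*pi*i/3)):
  irrep \ class  {0} (size 1)  {1} (size 1)    {2} (size 1)  
  chi_0          1             1               1             
  chi_1          1             exp(2*I*pi/3)   exp(-2*I*pi/3)
  chi_2          1             exp(-2*I*pi/3)  exp(2*I*pi/3) 

Spot check: chi_0(0) = zeta_3^(0*0) = zeta_3^0 = 1.

Z/3Z is abelian, so all 3 irreducible complex representations are 1-dimensional. They are given by chi_k(m) = zeta_3^(k*m) for k = 0,...,2. Row orthogonality: sum_m chi_k(m) conj(chi_l(m)) = 3 * [k = l].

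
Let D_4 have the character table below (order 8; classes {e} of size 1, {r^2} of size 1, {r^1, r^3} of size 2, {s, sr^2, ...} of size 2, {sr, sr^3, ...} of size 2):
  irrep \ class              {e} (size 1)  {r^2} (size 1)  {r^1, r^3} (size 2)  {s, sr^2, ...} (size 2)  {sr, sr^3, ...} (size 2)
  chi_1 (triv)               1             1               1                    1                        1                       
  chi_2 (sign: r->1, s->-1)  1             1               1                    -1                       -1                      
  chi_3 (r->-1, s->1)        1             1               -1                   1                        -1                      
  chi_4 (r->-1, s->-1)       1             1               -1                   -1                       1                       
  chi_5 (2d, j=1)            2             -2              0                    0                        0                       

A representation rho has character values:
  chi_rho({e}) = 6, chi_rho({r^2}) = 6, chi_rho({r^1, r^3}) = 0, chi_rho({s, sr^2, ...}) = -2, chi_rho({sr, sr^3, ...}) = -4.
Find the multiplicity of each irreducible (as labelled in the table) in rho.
Multiplicities: chi_1: 0, chi_2: 3, chi_3: 2, chi_4: 1, chi_5: 0.

Use <chi_rho, chi> = (1/|G|) sum_C |C| * chi_rho(C) * conj(chi(C)) with |G| = 8 for each irreducible chi in the table:
  <chi_rho, chi_1> = (1/8)[1*(6)*conj(1) + 1*(6)*conj(1) + 2*(0)*conj(1) + 2*(-2)*conj(1) + 2*(-4)*conj(1)]
      = (1/8)[(6) + (6) + (0) + (-4) + (-8)] = 0/8 = 0
  <chi_rho, chi_2> = (1/8)[1*(6)*conj(1) + 1*(6)*conj(1) + 2*(0)*conj(1) + 2*(-2)*conj(-1) + 2*(-4)*conj(-1)]
      = (1/8)[(6) + (6) + (0) + (4) + (8)] = 24/8 = 3
  <chi_rho, chi_3> = (1/8)[1*(6)*conj(1) + 1*(6)*conj(1) + 2*(0)*conj(-1) + 2*(-2)*conj(1) + 2*(-4)*conj(-1)]
      = (1/8)[(6) + (6) + (0) + (-4) + (8)] = 16/8 = 2
  <chi_rho, chi_4> = (1/8)[1*(6)*conj(1) + 1*(6)*conj(1) + 2*(0)*conj(-1) + 2*(-2)*conj(-1) + 2*(-4)*conj(1)]
      = (1/8)[(6) + (6) + (0) + (4) + (-8)] = 8/8 = 1
  <chi_rho, chi_5> = (1/8)[1*(6)*conj(2) + 1*(6)*conj(-2) + 2*(0)*conj(0) + 2*(-2)*conj(0) + 2*(-4)*conj(0)]
      = (1/8)[(12) + (-12) + (0) + (0) + (0)] = 0/8 = 0
Dimension check: dim(rho) = sum (mult * dim) = 0*1 + 3*1 + 2*1 + 1*1 + 0*2 = 6 = chi_rho(e) = 6.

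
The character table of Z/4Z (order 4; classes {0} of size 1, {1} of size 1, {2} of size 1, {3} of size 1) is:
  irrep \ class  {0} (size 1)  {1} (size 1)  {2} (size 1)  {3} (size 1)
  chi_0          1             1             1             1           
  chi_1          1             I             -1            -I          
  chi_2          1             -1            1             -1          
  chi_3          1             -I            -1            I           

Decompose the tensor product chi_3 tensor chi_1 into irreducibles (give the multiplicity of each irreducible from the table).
chi_3 tensor chi_1 = chi_0 (all other irreducibles have multiplicity 0).

Details: The character of a tensor product is the pointwise product (chi_3 * chi_1)(C) = chi_3(C) * chi_1(C):
  {0}: (1)*(1), {1}: (-I)*(I), {2}: (-1)*(-1), {3}: (I)*(-I)
so (chi_3 * chi_1) takes values
  {0} -> 1, {1} -> 1, {2} -> 1, {3} -> 1.
Now take the inner product of this character with each irreducible chi from the table, <chi_3*chi_1, chi> = (1/4) sum_C |C| (chi_3*chi_1)(C) conj(chi(C)):
  <chi_3*chi_1, chi_0> = (1/4)[1*(1)*conj(1) + 1*(1)*conj(1) + 1*(1)*conj(1) + 1*(1)*conj(1)]
      = (1/4)[(1) + (1) + (1) + (1)] = 4/4 = 1
  <chi_3*chi_1, chi_1> = (1/4)[1*(1)*conj(1) + 1*(1)*conj(I) + 1*(1)*conj(-1) + 1*(1)*conj(-I)]
      = (1/4)[(1) + (-I) + (-1) + (I)] = 0/4 = 0
  <chi_3*chi_1, chi_2> = (1/4)[1*(1)*conj(1) + 1*(1)*conj(-1) + 1*(1)*conj(1) + 1*(1)*conj(-1)]
      = (1/4)[(1) + (-1) + (1) + (-1)] = 0/4 = 0
  <chi_3*chi_1, chi_3> = (1/4)[1*(1)*conj(1) + 1*(1)*conj(-I) + 1*(1)*conj(-1) + 1*(1)*conj(I)]
      = (1/4)[(1) + (I) + (-1) + (-I)] = 0/4 = 0
(Exp terms are combined using exp(i*s)*conj(exp(i*t)) = exp(i*(s-t)), and sums of them are collapsed using the identity that for every m > 1 the m distinct m-th roots of unity sum to 0, e.g. 1 + exp(2*I*pi/3) + exp(-2*I*pi/3) = 0.)
Hence the multiplicities are chi_0: 1. Dimension check: dim(chi_3)*dim(chi_1) = 1*1 = 1 and sum (mult * dim) = 1*1 = 1.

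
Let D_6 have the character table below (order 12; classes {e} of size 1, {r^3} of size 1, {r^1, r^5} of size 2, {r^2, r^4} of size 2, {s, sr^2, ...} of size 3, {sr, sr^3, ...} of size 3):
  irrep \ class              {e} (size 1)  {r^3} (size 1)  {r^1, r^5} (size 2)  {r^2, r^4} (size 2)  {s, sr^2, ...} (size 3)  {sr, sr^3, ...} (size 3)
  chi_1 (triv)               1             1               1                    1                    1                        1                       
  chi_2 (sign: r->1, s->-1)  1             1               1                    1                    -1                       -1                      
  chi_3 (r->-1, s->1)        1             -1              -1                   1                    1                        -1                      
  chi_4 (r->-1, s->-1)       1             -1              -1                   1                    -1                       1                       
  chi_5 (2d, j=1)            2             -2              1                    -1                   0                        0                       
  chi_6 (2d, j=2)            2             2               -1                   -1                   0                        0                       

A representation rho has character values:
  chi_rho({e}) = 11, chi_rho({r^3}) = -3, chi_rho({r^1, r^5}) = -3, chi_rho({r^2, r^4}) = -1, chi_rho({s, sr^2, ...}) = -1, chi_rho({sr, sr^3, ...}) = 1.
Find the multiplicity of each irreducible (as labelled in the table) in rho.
Multiplicities: chi_1: 0, chi_2: 0, chi_3: 1, chi_4: 2, chi_5: 2, chi_6: 2.

Proof sketch: Use <chi_rho, chi> = (1/|G|) sum_C |C| * chi_rho(C) * conj(chi(C)) with |G| = 12 for each irreducible chi in the table:
  <chi_rho, chi_1> = (1/12)[1*(11)*conj(1) + 1*(-3)*conj(1) + 2*(-3)*conj(1) + 2*(-1)*conj(1) + 3*(-1)*conj(1) + 3*(1)*conj(1)]
      = (1/12)[(11) + (-3) + (-6) + (-2) + (-3) + (3)] = 0/12 = 0
  <chi_rho, chi_2> = (1/12)[1*(11)*conj(1) + 1*(-3)*conj(1) + 2*(-3)*conj(1) + 2*(-1)*conj(1) + 3*(-1)*conj(-1) + 3*(1)*conj(-1)]
      = (1/12)[(11) + (-3) + (-6) + (-2) + (3) + (-3)] = 0/12 = 0
  <chi_rho, chi_3> = (1/12)[1*(11)*conj(1) + 1*(-3)*conj(-1) + 2*(-3)*conj(-1) + 2*(-1)*conj(1) + 3*(-1)*conj(1) + 3*(1)*conj(-1)]
      = (1/12)[(11) + (3) + (6) + (-2) + (-3) + (-3)] = 12/12 = 1
  <chi_rho, chi_4> = (1/12)[1*(11)*conj(1) + 1*(-3)*conj(-1) + 2*(-3)*conj(-1) + 2*(-1)*conj(1) + 3*(-1)*conj(-1) + 3*(1)*conj(1)]
      = (1/12)[(11) + (3) + (6) + (-2) + (3) + (3)] = 24/12 = 2
  <chi_rho, chi_5> = (1/12)[1*(11)*conj(2) + 1*(-3)*conj(-2) + 2*(-3)*conj(1) + 2*(-1)*conj(-1) + 3*(-1)*conj(0) + 3*(1)*conj(0)]
      = (1/12)[(22) + (6) + (-6) + (2) + (0) + (0)] = 24/12 = 2
  <chi_rho, chi_6> = (1/12)[1*(11)*conj(2) + 1*(-3)*conj(2) + 2*(-3)*conj(-1) + 2*(-1)*conj(-1) + 3*(-1)*conj(0) + 3*(1)*conj(0)]
      = (1/12)[(22) + (-6) + (6) + (2) + (0) + (0)] = 24/12 = 2
Dimension check: dim(rho) = sum (mult * dim) = 0*1 + 0*1 + 1*1 + 2*1 + 2*2 + 2*2 = 11 = chi_rho(e) = 11.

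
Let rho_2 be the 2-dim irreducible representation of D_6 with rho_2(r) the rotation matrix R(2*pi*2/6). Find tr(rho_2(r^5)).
chi_{rho_2}(r^5) = 2*cos(2*pi*2*5/6) = -1

Derivation: rho_2(r^5) is rotation by angle 2*pi*2*5/6, whose trace is 2*cos(2*pi*2*5/6) = -1.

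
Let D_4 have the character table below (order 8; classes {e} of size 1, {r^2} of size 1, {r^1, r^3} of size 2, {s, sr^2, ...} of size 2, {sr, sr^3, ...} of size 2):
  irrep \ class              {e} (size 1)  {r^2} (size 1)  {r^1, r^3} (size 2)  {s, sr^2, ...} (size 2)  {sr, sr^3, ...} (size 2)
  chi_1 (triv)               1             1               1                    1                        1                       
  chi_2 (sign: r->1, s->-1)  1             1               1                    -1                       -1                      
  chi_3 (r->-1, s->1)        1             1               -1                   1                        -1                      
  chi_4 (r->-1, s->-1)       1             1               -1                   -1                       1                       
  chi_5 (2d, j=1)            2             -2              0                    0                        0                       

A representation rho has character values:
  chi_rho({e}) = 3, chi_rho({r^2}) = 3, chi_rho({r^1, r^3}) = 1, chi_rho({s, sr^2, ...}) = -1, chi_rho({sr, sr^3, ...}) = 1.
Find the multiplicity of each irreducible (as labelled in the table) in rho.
Multiplicities: chi_1: 1, chi_2: 1, chi_3: 0, chi_4: 1, chi_5: 0.

Explanation: Use <chi_rho, chi> = (1/|G|) sum_C |C| * chi_rho(C) * conj(chi(C)) with |G| = 8 for each irreducible chi in the table:
  <chi_rho, chi_1> = (1/8)[1*(3)*conj(1) + 1*(3)*conj(1) + 2*(1)*conj(1) + 2*(-1)*conj(1) + 2*(1)*conj(1)]
      = (1/8)[(3) + (3) + (2) + (-2) + (2)] = 8/8 = 1
  <chi_rho, chi_2> = (1/8)[1*(3)*conj(1) + 1*(3)*conj(1) + 2*(1)*conj(1) + 2*(-1)*conj(-1) + 2*(1)*conj(-1)]
      = (1/8)[(3) + (3) + (2) + (2) + (-2)] = 8/8 = 1
  <chi_rho, chi_3> = (1/8)[1*(3)*conj(1) + 1*(3)*conj(1) + 2*(1)*conj(-1) + 2*(-1)*conj(1) + 2*(1)*conj(-1)]
      = (1/8)[(3) + (3) + (-2) + (-2) + (-2)] = 0/8 = 0
  <chi_rho, chi_4> = (1/8)[1*(3)*conj(1) + 1*(3)*conj(1) + 2*(1)*conj(-1) + 2*(-1)*conj(-1) + 2*(1)*conj(1)]
      = (1/8)[(3) + (3) + (-2) + (2) + (2)] = 8/8 = 1
  <chi_rho, chi_5> = (1/8)[1*(3)*conj(2) + 1*(3)*conj(-2) + 2*(1)*conj(0) + 2*(-1)*conj(0) + 2*(1)*conj(0)]
      = (1/8)[(6) + (-6) + (0) + (0) + (0)] = 0/8 = 0
Dimension check: dim(rho) = sum (mult * dim) = 1*1 + 1*1 + 0*1 + 1*1 + 0*2 = 3 = chi_rho(e) = 3.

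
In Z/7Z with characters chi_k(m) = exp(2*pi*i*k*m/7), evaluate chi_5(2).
chi_5(2) = zeta_7^10 = exp(6*I*pi/7)

Reasoning: chi_5(2) = zeta_7^(5*2) = zeta_7^10. Since zeta_7^7 = 1, this equals zeta_7^3 = exp(2*pi*i*3/7) = exp(6*I*pi/7).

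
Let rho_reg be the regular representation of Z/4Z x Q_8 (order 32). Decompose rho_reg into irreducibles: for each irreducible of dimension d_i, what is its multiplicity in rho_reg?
Each irreducible V_i of dimension d_i appears with multiplicity d_i, i.e. rho_reg = (direct sum over all irreducibles V_i) d_i V_i. The irreducible dimensions for Z/4Z x Q_8 are 1, 1, 1, 1, 1, 1, 1, 1, 1, 1, 1, 1, 1, 1, 1, 1, 2, 2, 2, 2: 16 irreducibles of dimension 1, each with multiplicity 1; 4 irreducibles of dimension 2, each with multiplicity 2. Total dimension 16*1*1 + 4*2*2 = 32 = |G|.

Derivation: General theorem: in the regular representation of a finite group G, each irreducible appears with multiplicity equal to its dimension. Check: dim(rho_reg) = sum d_i^2 = 1 + 1 + 1 + 1 + 1 + 1 + 1 + 1 + 1 + 1 + 1 + 1 + 1 + 1 + 1 + 1 + 4 + 4 + 4 + 4 = 32 = |G|.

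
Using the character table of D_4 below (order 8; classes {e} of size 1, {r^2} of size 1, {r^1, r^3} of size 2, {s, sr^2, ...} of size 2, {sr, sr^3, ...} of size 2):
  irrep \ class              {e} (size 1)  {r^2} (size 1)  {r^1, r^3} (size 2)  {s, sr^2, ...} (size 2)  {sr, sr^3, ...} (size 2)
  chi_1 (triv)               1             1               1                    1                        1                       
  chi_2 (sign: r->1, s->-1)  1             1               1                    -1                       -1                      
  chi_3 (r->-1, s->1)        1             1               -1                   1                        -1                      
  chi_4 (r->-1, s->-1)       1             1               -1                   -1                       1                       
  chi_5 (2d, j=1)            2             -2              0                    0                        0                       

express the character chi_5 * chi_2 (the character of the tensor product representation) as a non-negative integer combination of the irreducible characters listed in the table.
chi_5 tensor chi_2 = chi_5 (all other irreducibles have multiplicity 0).

Solution. The character of a tensor product is the pointwise product (chi_5 * chi_2)(C) = chi_5(C) * chi_2(C):
  {e}: (2)*(1), {r^2}: (-2)*(1), {r^1, r^3}: (0)*(1), {s, sr^2, ...}: (0)*(-1), {sr, sr^3, ...}: (0)*(-1)
so (chi_5 * chi_2) takes values
  {e} -> 2, {r^2} -> -2, {r^1, r^3} -> 0, {s, sr^2, ...} -> 0, {sr, sr^3, ...} -> 0.
Now take the inner product of this character with each irreducible chi from the table, <chi_5*chi_2, chi> = (1/8) sum_C |C| (chi_5*chi_2)(C) conj(chi(C)):
  <chi_5*chi_2, chi_1> = (1/8)[1*(2)*conj(1) + 1*(-2)*conj(1) + 2*(0)*conj(1) + 2*(0)*conj(1) + 2*(0)*conj(1)]
      = (1/8)[(2) + (-2) + (0) + (0) + (0)] = 0/8 = 0
  <chi_5*chi_2, chi_2> = (1/8)[1*(2)*conj(1) + 1*(-2)*conj(1) + 2*(0)*conj(1) + 2*(0)*conj(-1) + 2*(0)*conj(-1)]
      = (1/8)[(2) + (-2) + (0) + (0) + (0)] = 0/8 = 0
  <chi_5*chi_2, chi_3> = (1/8)[1*(2)*conj(1) + 1*(-2)*conj(1) + 2*(0)*conj(-1) + 2*(0)*conj(1) + 2*(0)*conj(-1)]
      = (1/8)[(2) + (-2) + (0) + (0) + (0)] = 0/8 = 0
  <chi_5*chi_2, chi_4> = (1/8)[1*(2)*conj(1) + 1*(-2)*conj(1) + 2*(0)*conj(-1) + 2*(0)*conj(-1) + 2*(0)*conj(1)]
      = (1/8)[(2) + (-2) + (0) + (0) + (0)] = 0/8 = 0
  <chi_5*chi_2, chi_5> = (1/8)[1*(2)*conj(2) + 1*(-2)*conj(-2) + 2*(0)*conj(0) + 2*(0)*conj(0) + 2*(0)*conj(0)]
      = (1/8)[(4) + (4) + (0) + (0) + (0)] = 8/8 = 1
Hence the multiplicities are chi_5: 1. Dimension check: dim(chi_5)*dim(chi_2) = 2*1 = 2 and sum (mult * dim) = 1*2 = 2.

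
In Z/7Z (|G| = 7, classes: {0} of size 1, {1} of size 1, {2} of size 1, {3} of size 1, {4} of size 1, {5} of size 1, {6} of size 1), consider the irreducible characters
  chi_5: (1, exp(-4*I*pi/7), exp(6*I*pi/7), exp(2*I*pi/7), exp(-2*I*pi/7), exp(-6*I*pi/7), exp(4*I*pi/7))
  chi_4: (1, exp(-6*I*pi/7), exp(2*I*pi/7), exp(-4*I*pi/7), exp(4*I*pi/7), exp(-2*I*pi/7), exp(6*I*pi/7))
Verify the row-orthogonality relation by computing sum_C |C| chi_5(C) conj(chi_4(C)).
Sum = 0; so <chi_5, chi_4> = 0 (distinct irreducibles are orthogonal).

Derivation: Compute term by term over conjugacy classes (|C| * chi_5(C) * conj(chi_4(C))):
  1*(1)*conj(1) + 1*(exp(-4*I*pi/7))*conj(exp(-6*I*pi/7)) + 1*(exp(6*I*pi/7))*conj(exp(2*I*pi/7)) + 1*(exp(2*I*pi/7))*conj(exp(-4*I*pi/7)) + 1*(exp(-2*I*pi/7))*conj(exp(4*I*pi/7)) + 1*(exp(-6*I*pi/7))*conj(exp(-2*I*pi/7)) + 1*(exp(4*I*pi/7))*conj(exp(6*I*pi/7))
  = (1) + (exp(2*I*pi/7)) + (exp(4*I*pi/7)) + (exp(6*I*pi/7)) + (exp(-6*I*pi/7)) + (exp(-4*I*pi/7)) + (exp(-2*I*pi/7))
  = 0.
(Exp terms are combined using exp(i*s)*conj(exp(i*t)) = exp(i*(s-t)), and sums of them are collapsed using the identity that for every m > 1 the m distinct m-th roots of unity sum to 0, e.g. 1 + exp(2*I*pi/3) + exp(-2*I*pi/3) = 0.)
Dividing by |G| = 7 gives 0/7 = 0, matching the row-orthogonality relation <chi_5, chi_4> = [chi_5 = chi_4].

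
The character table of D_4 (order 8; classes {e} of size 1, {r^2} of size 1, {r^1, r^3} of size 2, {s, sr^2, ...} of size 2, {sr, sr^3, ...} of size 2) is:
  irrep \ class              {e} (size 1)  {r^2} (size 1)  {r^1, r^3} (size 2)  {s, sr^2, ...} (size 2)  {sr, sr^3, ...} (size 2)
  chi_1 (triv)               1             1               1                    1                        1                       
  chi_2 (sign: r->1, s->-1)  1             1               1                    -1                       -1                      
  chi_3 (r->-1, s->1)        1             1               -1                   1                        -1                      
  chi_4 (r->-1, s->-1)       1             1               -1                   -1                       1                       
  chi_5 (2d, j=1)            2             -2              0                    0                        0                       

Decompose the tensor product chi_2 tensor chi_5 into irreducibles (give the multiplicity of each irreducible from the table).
chi_2 tensor chi_5 = chi_5 (all other irreducibles have multiplicity 0).

Details: The character of a tensor product is the pointwise product (chi_2 * chi_5)(C) = chi_2(C) * chi_5(C):
  {e}: (1)*(2), {r^2}: (1)*(-2), {r^1, r^3}: (1)*(0), {s, sr^2, ...}: (-1)*(0), {sr, sr^3, ...}: (-1)*(0)
so (chi_2 * chi_5) takes values
  {e} -> 2, {r^2} -> -2, {r^1, r^3} -> 0, {s, sr^2, ...} -> 0, {sr, sr^3, ...} -> 0.
Now take the inner product of this character with each irreducible chi from the table, <chi_2*chi_5, chi> = (1/8) sum_C |C| (chi_2*chi_5)(C) conj(chi(C)):
  <chi_2*chi_5, chi_1> = (1/8)[1*(2)*conj(1) + 1*(-2)*conj(1) + 2*(0)*conj(1) + 2*(0)*conj(1) + 2*(0)*conj(1)]
      = (1/8)[(2) + (-2) + (0) + (0) + (0)] = 0/8 = 0
  <chi_2*chi_5, chi_2> = (1/8)[1*(2)*conj(1) + 1*(-2)*conj(1) + 2*(0)*conj(1) + 2*(0)*conj(-1) + 2*(0)*conj(-1)]
      = (1/8)[(2) + (-2) + (0) + (0) + (0)] = 0/8 = 0
  <chi_2*chi_5, chi_3> = (1/8)[1*(2)*conj(1) + 1*(-2)*conj(1) + 2*(0)*conj(-1) + 2*(0)*conj(1) + 2*(0)*conj(-1)]
      = (1/8)[(2) + (-2) + (0) + (0) + (0)] = 0/8 = 0
  <chi_2*chi_5, chi_4> = (1/8)[1*(2)*conj(1) + 1*(-2)*conj(1) + 2*(0)*conj(-1) + 2*(0)*conj(-1) + 2*(0)*conj(1)]
      = (1/8)[(2) + (-2) + (0) + (0) + (0)] = 0/8 = 0
  <chi_2*chi_5, chi_5> = (1/8)[1*(2)*conj(2) + 1*(-2)*conj(-2) + 2*(0)*conj(0) + 2*(0)*conj(0) + 2*(0)*conj(0)]
      = (1/8)[(4) + (4) + (0) + (0) + (0)] = 8/8 = 1
Hence the multiplicities are chi_5: 1. Dimension check: dim(chi_2)*dim(chi_5) = 1*2 = 2 and sum (mult * dim) = 1*2 = 2.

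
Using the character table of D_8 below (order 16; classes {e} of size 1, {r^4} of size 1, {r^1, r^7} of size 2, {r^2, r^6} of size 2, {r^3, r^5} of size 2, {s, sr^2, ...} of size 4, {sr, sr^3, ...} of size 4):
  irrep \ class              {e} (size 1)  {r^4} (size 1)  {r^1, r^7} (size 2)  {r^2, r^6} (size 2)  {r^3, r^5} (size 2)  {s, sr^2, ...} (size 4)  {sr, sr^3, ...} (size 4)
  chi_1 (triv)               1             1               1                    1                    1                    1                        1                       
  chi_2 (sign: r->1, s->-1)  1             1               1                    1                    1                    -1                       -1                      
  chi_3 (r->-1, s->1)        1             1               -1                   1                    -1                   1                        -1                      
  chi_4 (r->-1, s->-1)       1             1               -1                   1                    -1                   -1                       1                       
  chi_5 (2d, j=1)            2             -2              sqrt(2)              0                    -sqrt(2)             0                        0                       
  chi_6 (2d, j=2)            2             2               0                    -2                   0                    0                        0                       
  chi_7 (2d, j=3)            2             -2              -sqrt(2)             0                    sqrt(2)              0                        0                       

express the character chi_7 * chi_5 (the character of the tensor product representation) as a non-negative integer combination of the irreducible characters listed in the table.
chi_7 tensor chi_5 = chi_3 + chi_4 + chi_6 (all other irreducibles have multiplicity 0).

Reasoning: The character of a tensor product is the pointwise product (chi_7 * chi_5)(C) = chi_7(C) * chi_5(C):
  {e}: (2)*(2), {r^4}: (-2)*(-2), {r^1, r^7}: (-sqrt(2))*(sqrt(2)), {r^2, r^6}: (0)*(0), {r^3, r^5}: (sqrt(2))*(-sqrt(2)), {s, sr^2, ...}: (0)*(0), {sr, sr^3, ...}: (0)*(0)
so (chi_7 * chi_5) takes values
  {e} -> 4, {r^4} -> 4, {r^1, r^7} -> -2, {r^2, r^6} -> 0, {r^3, r^5} -> -2, {s, sr^2, ...} -> 0, {sr, sr^3, ...} -> 0.
Now take the inner product of this character with each irreducible chi from the table, <chi_7*chi_5, chi> = (1/16) sum_C |C| (chi_7*chi_5)(C) conj(chi(C)):
  <chi_7*chi_5, chi_1> = (1/16)[1*(4)*conj(1) + 1*(4)*conj(1) + 2*(-2)*conj(1) + 2*(0)*conj(1) + 2*(-2)*conj(1) + 4*(0)*conj(1) + 4*(0)*conj(1)]
      = (1/16)[(4) + (4) + (-4) + (0) + (-4) + (0) + (0)] = 0/16 = 0
  <chi_7*chi_5, chi_2> = (1/16)[1*(4)*conj(1) + 1*(4)*conj(1) + 2*(-2)*conj(1) + 2*(0)*conj(1) + 2*(-2)*conj(1) + 4*(0)*conj(-1) + 4*(0)*conj(-1)]
      = (1/16)[(4) + (4) + (-4) + (0) + (-4) + (0) + (0)] = 0/16 = 0
  <chi_7*chi_5, chi_3> = (1/16)[1*(4)*conj(1) + 1*(4)*conj(1) + 2*(-2)*conj(-1) + 2*(0)*conj(1) + 2*(-2)*conj(-1) + 4*(0)*conj(1) + 4*(0)*conj(-1)]
      = (1/16)[(4) + (4) + (4) + (0) + (4) + (0) + (0)] = 16/16 = 1
  <chi_7*chi_5, chi_4> = (1/16)[1*(4)*conj(1) + 1*(4)*conj(1) + 2*(-2)*conj(-1) + 2*(0)*conj(1) + 2*(-2)*conj(-1) + 4*(0)*conj(-1) + 4*(0)*conj(1)]
      = (1/16)[(4) + (4) + (4) + (0) + (4) + (0) + (0)] = 16/16 = 1
  <chi_7*chi_5, chi_5> = (1/16)[1*(4)*conj(2) + 1*(4)*conj(-2) + 2*(-2)*conj(sqrt(2)) + 2*(0)*conj(0) + 2*(-2)*conj(-sqrt(2)) + 4*(0)*conj(0) + 4*(0)*conj(0)]
      = (1/16)[(8) + (-8) + (-4*sqrt(2)) + (0) + (4*sqrt(2)) + (0) + (0)] = 0/16 = 0
  <chi_7*chi_5, chi_6> = (1/16)[1*(4)*conj(2) + 1*(4)*conj(2) + 2*(-2)*conj(0) + 2*(0)*conj(-2) + 2*(-2)*conj(0) + 4*(0)*conj(0) + 4*(0)*conj(0)]
      = (1/16)[(8) + (8) + (0) + (0) + (0) + (0) + (0)] = 16/16 = 1
  <chi_7*chi_5, chi_7> = (1/16)[1*(4)*conj(2) + 1*(4)*conj(-2) + 2*(-2)*conj(-sqrt(2)) + 2*(0)*conj(0) + 2*(-2)*conj(sqrt(2)) + 4*(0)*conj(0) + 4*(0)*conj(0)]
      = (1/16)[(8) + (-8) + (4*sqrt(2)) + (0) + (-4*sqrt(2)) + (0) + (0)] = 0/16 = 0
Hence the multiplicities are chi_3: 1, chi_4: 1, chi_6: 1. Dimension check: dim(chi_7)*dim(chi_5) = 2*2 = 4 and sum (mult * dim) = 1*1 + 1*1 + 1*2 = 4.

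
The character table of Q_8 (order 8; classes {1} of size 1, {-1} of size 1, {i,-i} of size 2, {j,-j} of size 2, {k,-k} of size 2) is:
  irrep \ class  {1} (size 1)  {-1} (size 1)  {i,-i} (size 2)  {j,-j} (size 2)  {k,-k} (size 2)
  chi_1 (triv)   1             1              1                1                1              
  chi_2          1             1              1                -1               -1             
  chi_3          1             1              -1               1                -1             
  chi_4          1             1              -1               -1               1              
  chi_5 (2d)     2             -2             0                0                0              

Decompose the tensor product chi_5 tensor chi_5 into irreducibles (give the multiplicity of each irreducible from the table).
chi_5 tensor chi_5 = chi_1 + chi_2 + chi_3 + chi_4 (all other irreducibles have multiplicity 0).

Proof sketch: The character of a tensor product is the pointwise product (chi_5 * chi_5)(C) = chi_5(C) * chi_5(C):
  {1}: (2)*(2), {-1}: (-2)*(-2), {i,-i}: (0)*(0), {j,-j}: (0)*(0), {k,-k}: (0)*(0)
so (chi_5 * chi_5) takes values
  {1} -> 4, {-1} -> 4, {i,-i} -> 0, {j,-j} -> 0, {k,-k} -> 0.
Now take the inner product of this character with each irreducible chi from the table, <chi_5*chi_5, chi> = (1/8) sum_C |C| (chi_5*chi_5)(C) conj(chi(C)):
  <chi_5*chi_5, chi_1> = (1/8)[1*(4)*conj(1) + 1*(4)*conj(1) + 2*(0)*conj(1) + 2*(0)*conj(1) + 2*(0)*conj(1)]
      = (1/8)[(4) + (4) + (0) + (0) + (0)] = 8/8 = 1
  <chi_5*chi_5, chi_2> = (1/8)[1*(4)*conj(1) + 1*(4)*conj(1) + 2*(0)*conj(1) + 2*(0)*conj(-1) + 2*(0)*conj(-1)]
      = (1/8)[(4) + (4) + (0) + (0) + (0)] = 8/8 = 1
  <chi_5*chi_5, chi_3> = (1/8)[1*(4)*conj(1) + 1*(4)*conj(1) + 2*(0)*conj(-1) + 2*(0)*conj(1) + 2*(0)*conj(-1)]
      = (1/8)[(4) + (4) + (0) + (0) + (0)] = 8/8 = 1
  <chi_5*chi_5, chi_4> = (1/8)[1*(4)*conj(1) + 1*(4)*conj(1) + 2*(0)*conj(-1) + 2*(0)*conj(-1) + 2*(0)*conj(1)]
      = (1/8)[(4) + (4) + (0) + (0) + (0)] = 8/8 = 1
  <chi_5*chi_5, chi_5> = (1/8)[1*(4)*conj(2) + 1*(4)*conj(-2) + 2*(0)*conj(0) + 2*(0)*conj(0) + 2*(0)*conj(0)]
      = (1/8)[(8) + (-8) + (0) + (0) + (0)] = 0/8 = 0
Hence the multiplicities are chi_1: 1, chi_2: 1, chi_3: 1, chi_4: 1. Dimension check: dim(chi_5)*dim(chi_5) = 2*2 = 4 and sum (mult * dim) = 1*1 + 1*1 + 1*1 + 1*1 = 4.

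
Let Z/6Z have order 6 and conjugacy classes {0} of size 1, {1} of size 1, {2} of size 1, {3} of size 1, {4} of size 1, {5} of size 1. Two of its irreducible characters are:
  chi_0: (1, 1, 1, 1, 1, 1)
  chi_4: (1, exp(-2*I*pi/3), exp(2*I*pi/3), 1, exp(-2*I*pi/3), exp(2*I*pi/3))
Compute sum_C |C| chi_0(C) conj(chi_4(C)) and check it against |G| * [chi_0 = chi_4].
Sum = 0; so <chi_0, chi_4> = 0 (distinct irreducibles are orthogonal).

Solution. Compute term by term over conjugacy classes (|C| * chi_0(C) * conj(chi_4(C))):
  1*(1)*conj(1) + 1*(1)*conj(exp(-2*I*pi/3)) + 1*(1)*conj(exp(2*I*pi/3)) + 1*(1)*conj(1) + 1*(1)*conj(exp(-2*I*pi/3)) + 1*(1)*conj(exp(2*I*pi/3))
  = (1) + (exp(2*I*pi/3)) + (exp(-2*I*pi/3)) + (1) + (exp(2*I*pi/3)) + (exp(-2*I*pi/3))
  = 0.
(Exp terms are combined using exp(i*s)*conj(exp(i*t)) = exp(i*(s-t)), and sums of them are collapsed using the identity that for every m > 1 the m distinct m-th roots of unity sum to 0, e.g. 1 + exp(2*I*pi/3) + exp(-2*I*pi/3) = 0.)
Dividing by |G| = 6 gives 0/6 = 0, matching the row-orthogonality relation <chi_0, chi_4> = [chi_0 = chi_4].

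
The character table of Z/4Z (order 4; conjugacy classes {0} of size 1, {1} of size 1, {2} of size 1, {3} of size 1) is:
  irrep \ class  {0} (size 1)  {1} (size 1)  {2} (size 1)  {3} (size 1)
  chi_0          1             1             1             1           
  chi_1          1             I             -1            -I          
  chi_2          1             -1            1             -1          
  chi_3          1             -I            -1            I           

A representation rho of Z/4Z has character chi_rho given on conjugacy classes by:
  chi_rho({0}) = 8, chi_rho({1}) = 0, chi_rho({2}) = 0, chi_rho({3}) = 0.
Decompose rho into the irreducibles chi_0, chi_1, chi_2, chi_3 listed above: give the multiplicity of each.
Multiplicities: chi_0: 2, chi_1: 2, chi_2: 2, chi_3: 2.

Justification: Use <chi_rho, chi> = (1/|G|) sum_C |C| * chi_rho(C) * conj(chi(C)) with |G| = 4 for each irreducible chi in the table:
  <chi_rho, chi_0> = (1/4)[1*(8)*conj(1) + 1*(0)*conj(1) + 1*(0)*conj(1) + 1*(0)*conj(1)]
      = (1/4)[(8) + (0) + (0) + (0)] = 8/4 = 2
  <chi_rho, chi_1> = (1/4)[1*(8)*conj(1) + 1*(0)*conj(I) + 1*(0)*conj(-1) + 1*(0)*conj(-I)]
      = (1/4)[(8) + (0) + (0) + (0)] = 8/4 = 2
  <chi_rho, chi_2> = (1/4)[1*(8)*conj(1) + 1*(0)*conj(-1) + 1*(0)*conj(1) + 1*(0)*conj(-1)]
      = (1/4)[(8) + (0) + (0) + (0)] = 8/4 = 2
  <chi_rho, chi_3> = (1/4)[1*(8)*conj(1) + 1*(0)*conj(-I) + 1*(0)*conj(-1) + 1*(0)*conj(I)]
      = (1/4)[(8) + (0) + (0) + (0)] = 8/4 = 2
(Exp terms are combined using exp(i*s)*conj(exp(i*t)) = exp(i*(s-t)), and sums of them are collapsed using the identity that for every m > 1 the m distinct m-th roots of unity sum to 0, e.g. 1 + exp(2*I*pi/3) + exp(-2*I*pi/3) = 0.)
Dimension check: dim(rho) = sum (mult * dim) = 2*1 + 2*1 + 2*1 + 2*1 = 8 = chi_rho(e) = 8.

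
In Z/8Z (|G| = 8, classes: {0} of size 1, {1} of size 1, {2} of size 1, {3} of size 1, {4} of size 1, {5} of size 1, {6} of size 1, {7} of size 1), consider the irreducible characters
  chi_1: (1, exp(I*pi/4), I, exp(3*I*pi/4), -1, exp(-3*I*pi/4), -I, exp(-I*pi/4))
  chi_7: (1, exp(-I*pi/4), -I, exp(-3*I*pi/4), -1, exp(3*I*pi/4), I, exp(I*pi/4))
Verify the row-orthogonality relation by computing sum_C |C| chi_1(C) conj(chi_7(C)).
Sum = 0; so <chi_1, chi_7> = 0 (distinct irreducibles are orthogonal).

Reasoning: Compute term by term over conjugacy classes (|C| * chi_1(C) * conj(chi_7(C))):
  1*(1)*conj(1) + 1*(exp(I*pi/4))*conj(exp(-I*pi/4)) + 1*(I)*conj(-I) + 1*(exp(3*I*pi/4))*conj(exp(-3*I*pi/4)) + 1*(-1)*conj(-1) + 1*(exp(-3*I*pi/4))*conj(exp(3*I*pi/4)) + 1*(-I)*conj(I) + 1*(exp(-I*pi/4))*conj(exp(I*pi/4))
  = (1) + (I) + (-1) + (-I) + (1) + (I) + (-1) + (-I)
  = 0.
(Exp terms are combined using exp(i*s)*conj(exp(i*t)) = exp(i*(s-t)), and sums of them are collapsed using the identity that for every m > 1 the m distinct m-th roots of unity sum to 0, e.g. 1 + exp(2*I*pi/3) + exp(-2*I*pi/3) = 0.)
Dividing by |G| = 8 gives 0/8 = 0, matching the row-orthogonality relation <chi_1, chi_7> = [chi_1 = chi_7].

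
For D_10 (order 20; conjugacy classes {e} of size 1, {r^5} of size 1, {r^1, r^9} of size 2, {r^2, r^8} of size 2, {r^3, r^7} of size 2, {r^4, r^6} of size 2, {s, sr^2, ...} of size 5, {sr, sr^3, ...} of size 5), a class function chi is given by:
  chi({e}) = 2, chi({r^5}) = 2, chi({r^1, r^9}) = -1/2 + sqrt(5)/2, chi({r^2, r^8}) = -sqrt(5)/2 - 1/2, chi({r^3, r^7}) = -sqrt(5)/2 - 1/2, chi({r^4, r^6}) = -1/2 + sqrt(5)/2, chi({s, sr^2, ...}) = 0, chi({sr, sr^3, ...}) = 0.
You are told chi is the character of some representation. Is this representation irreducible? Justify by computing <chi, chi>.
Irreducible: <chi, chi> = 1.

Derivation: <chi, chi> = (1/|G|) sum_C |C| * |chi(C)|^2 = (1/20)[1*|2|^2 + 1*|2|^2 + 2*|-1/2 + sqrt(5)/2|^2 + 2*|-sqrt(5)/2 - 1/2|^2 + 2*|-sqrt(5)/2 - 1/2|^2 + 2*|-1/2 + sqrt(5)/2|^2 + 5*|0|^2 + 5*|0|^2]
  = (1/20)[(4) + (4) + (3 - sqrt(5)) + (sqrt(5) + 3) + (sqrt(5) + 3) + (3 - sqrt(5)) + (0) + (0)] = 20/20 = 1.
A character is irreducible iff <chi, chi> = 1, so this representation is irreducible.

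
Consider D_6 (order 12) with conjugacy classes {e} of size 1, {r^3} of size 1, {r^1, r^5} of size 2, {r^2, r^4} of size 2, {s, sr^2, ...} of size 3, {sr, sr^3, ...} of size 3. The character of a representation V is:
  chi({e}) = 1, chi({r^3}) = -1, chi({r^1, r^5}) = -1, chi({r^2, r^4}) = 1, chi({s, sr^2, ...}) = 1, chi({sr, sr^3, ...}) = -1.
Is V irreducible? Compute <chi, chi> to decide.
Irreducible: <chi, chi> = 1.

Details: <chi, chi> = (1/|G|) sum_C |C| * |chi(C)|^2 = (1/12)[1*|1|^2 + 1*|-1|^2 + 2*|-1|^2 + 2*|1|^2 + 3*|1|^2 + 3*|-1|^2]
  = (1/12)[(1) + (1) + (2) + (2) + (3) + (3)] = 12/12 = 1.
A character is irreducible iff <chi, chi> = 1, so this representation is irreducible.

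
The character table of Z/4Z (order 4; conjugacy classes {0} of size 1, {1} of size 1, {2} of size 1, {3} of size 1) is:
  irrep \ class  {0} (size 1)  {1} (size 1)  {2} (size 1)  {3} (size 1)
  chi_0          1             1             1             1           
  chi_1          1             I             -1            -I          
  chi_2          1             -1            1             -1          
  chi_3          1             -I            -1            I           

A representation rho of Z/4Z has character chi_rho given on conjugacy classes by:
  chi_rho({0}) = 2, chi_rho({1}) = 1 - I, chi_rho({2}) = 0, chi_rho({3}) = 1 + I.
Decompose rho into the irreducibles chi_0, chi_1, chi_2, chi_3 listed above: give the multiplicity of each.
Multiplicities: chi_0: 1, chi_1: 0, chi_2: 0, chi_3: 1.

Argument: Use <chi_rho, chi> = (1/|G|) sum_C |C| * chi_rho(C) * conj(chi(C)) with |G| = 4 for each irreducible chi in the table:
  <chi_rho, chi_0> = (1/4)[1*(2)*conj(1) + 1*(1 - I)*conj(1) + 1*(0)*conj(1) + 1*(1 + I)*conj(1)]
      = (1/4)[(2) + (1 - I) + (0) + (1 + I)] = 4/4 = 1
  <chi_rho, chi_1> = (1/4)[1*(2)*conj(1) + 1*(1 - I)*conj(I) + 1*(0)*conj(-1) + 1*(1 + I)*conj(-I)]
      = (1/4)[(2) + (-1 - I) + (0) + (-1 + I)] = 0/4 = 0
  <chi_rho, chi_2> = (1/4)[1*(2)*conj(1) + 1*(1 - I)*conj(-1) + 1*(0)*conj(1) + 1*(1 + I)*conj(-1)]
      = (1/4)[(2) + (-1 + I) + (0) + (-1 - I)] = 0/4 = 0
  <chi_rho, chi_3> = (1/4)[1*(2)*conj(1) + 1*(1 - I)*conj(-I) + 1*(0)*conj(-1) + 1*(1 + I)*conj(I)]
      = (1/4)[(2) + (1 + I) + (0) + (1 - I)] = 4/4 = 1
(Exp terms are combined using exp(i*s)*conj(exp(i*t)) = exp(i*(s-t)), and sums of them are collapsed using the identity that for every m > 1 the m distinct m-th roots of unity sum to 0, e.g. 1 + exp(2*I*pi/3) + exp(-2*I*pi/3) = 0.)
Dimension check: dim(rho) = sum (mult * dim) = 1*1 + 0*1 + 0*1 + 1*1 = 2 = chi_rho(e) = 2.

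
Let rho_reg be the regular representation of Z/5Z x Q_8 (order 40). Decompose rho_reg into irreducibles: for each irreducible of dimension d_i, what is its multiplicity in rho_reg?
Each irreducible V_i of dimension d_i appears with multiplicity d_i, i.e. rho_reg = (direct sum over all irreducibles V_i) d_i V_i. The irreducible dimensions for Z/5Z x Q_8 are 1, 1, 1, 1, 1, 1, 1, 1, 1, 1, 1, 1, 1, 1, 1, 1, 1, 1, 1, 1, 2, 2, 2, 2, 2: 20 irreducibles of dimension 1, each with multiplicity 1; 5 irreducibles of dimension 2, each with multiplicity 2. Total dimension 20*1*1 + 5*2*2 = 40 = |G|.

Derivation: General theorem: in the regular representation of a finite group G, each irreducible appears with multiplicity equal to its dimension. Check: dim(rho_reg) = sum d_i^2 = 1 + 1 + 1 + 1 + 1 + 1 + 1 + 1 + 1 + 1 + 1 + 1 + 1 + 1 + 1 + 1 + 1 + 1 + 1 + 1 + 4 + 4 + 4 + 4 + 4 = 40 = |G|.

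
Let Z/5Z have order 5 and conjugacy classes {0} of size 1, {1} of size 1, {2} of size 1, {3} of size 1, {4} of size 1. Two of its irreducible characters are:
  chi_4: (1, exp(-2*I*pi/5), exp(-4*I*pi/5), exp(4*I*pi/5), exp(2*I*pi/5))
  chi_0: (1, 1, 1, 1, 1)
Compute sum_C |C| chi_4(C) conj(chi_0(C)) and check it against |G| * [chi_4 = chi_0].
Sum = 0; so <chi_4, chi_0> = 0 (distinct irreducibles are orthogonal).

Proof sketch: Compute term by term over conjugacy classes (|C| * chi_4(C) * conj(chi_0(C))):
  1*(1)*conj(1) + 1*(exp(-2*I*pi/5))*conj(1) + 1*(exp(-4*I*pi/5))*conj(1) + 1*(exp(4*I*pi/5))*conj(1) + 1*(exp(2*I*pi/5))*conj(1)
  = (1) + (exp(-2*I*pi/5)) + (exp(-4*I*pi/5)) + (exp(4*I*pi/5)) + (exp(2*I*pi/5))
  = 0.
(Exp terms are combined using exp(i*s)*conj(exp(i*t)) = exp(i*(s-t)), and sums of them are collapsed using the identity that for every m > 1 the m distinct m-th roots of unity sum to 0, e.g. 1 + exp(2*I*pi/3) + exp(-2*I*pi/3) = 0.)
Dividing by |G| = 5 gives 0/5 = 0, matching the row-orthogonality relation <chi_4, chi_0> = [chi_4 = chi_0].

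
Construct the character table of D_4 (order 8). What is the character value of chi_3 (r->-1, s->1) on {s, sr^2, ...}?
Conjugacy classes: {e} of size 1, {r^2} of size 1, {r^1, r^3} of size 2, {s, sr^2, ...} of size 2, {sr, sr^3, ...} of size 2.
Character table:
  irrep \ class              {e} (size 1)  {r^2} (size 1)  {r^1, r^3} (size 2)  {s, sr^2, ...} (size 2)  {sr, sr^3, ...} (size 2)
  chi_1 (triv)               1             1               1                    1                        1                       
  chi_2 (sign: r->1, s->-1)  1             1               1                    -1                       -1                      
  chi_3 (r->-1, s->1)        1             1               -1                   1                        -1                      
  chi_4 (r->-1, s->-1)       1             1               -1                   -1                       1                       
  chi_5 (2d, j=1)            2             -2              0                    0                        0                       

Spot check: chi_3 (r->-1, s->1) on {s, sr^2, ...} = 1.

Proof sketch: D_4 has order 2*4 = 8 with 5 conjugacy classes, hence 5 irreducibles. Sum of squared dims 1 + 1 + 1 + 1 + 4 = 8 = |G|. Linear characters come from the abelianisation; the 2-dimensional irreps have character r^k -> 2*cos(2*pi*j*k/4), reflections -> 0.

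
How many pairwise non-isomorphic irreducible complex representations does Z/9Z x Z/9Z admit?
81

Working: The number of irreducible complex representations of a finite group equals its number of conjugacy classes. Z/9Z x Z/9Z is abelian of order 81, so every element is its own conjugacy class: 81 classes, so Z/9Z x Z/9Z (order 81) has exactly 81 irreducible complex representations.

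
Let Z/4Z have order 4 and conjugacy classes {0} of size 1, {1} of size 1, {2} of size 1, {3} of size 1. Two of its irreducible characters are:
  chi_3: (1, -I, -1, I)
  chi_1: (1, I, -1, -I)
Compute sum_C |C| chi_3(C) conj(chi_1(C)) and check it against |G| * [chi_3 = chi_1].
Sum = 0; so <chi_3, chi_1> = 0 (distinct irreducibles are orthogonal).

Proof sketch: Compute term by term over conjugacy classes (|C| * chi_3(C) * conj(chi_1(C))):
  1*(1)*conj(1) + 1*(-I)*conj(I) + 1*(-1)*conj(-1) + 1*(I)*conj(-I)
  = (1) + (-1) + (1) + (-1)
  = 0.
(Exp terms are combined using exp(i*s)*conj(exp(i*t)) = exp(i*(s-t)), and sums of them are collapsed using the identity that for every m > 1 the m distinct m-th roots of unity sum to 0, e.g. 1 + exp(2*I*pi/3) + exp(-2*I*pi/3) = 0.)
Dividing by |G| = 4 gives 0/4 = 0, matching the row-orthogonality relation <chi_3, chi_1> = [chi_3 = chi_1].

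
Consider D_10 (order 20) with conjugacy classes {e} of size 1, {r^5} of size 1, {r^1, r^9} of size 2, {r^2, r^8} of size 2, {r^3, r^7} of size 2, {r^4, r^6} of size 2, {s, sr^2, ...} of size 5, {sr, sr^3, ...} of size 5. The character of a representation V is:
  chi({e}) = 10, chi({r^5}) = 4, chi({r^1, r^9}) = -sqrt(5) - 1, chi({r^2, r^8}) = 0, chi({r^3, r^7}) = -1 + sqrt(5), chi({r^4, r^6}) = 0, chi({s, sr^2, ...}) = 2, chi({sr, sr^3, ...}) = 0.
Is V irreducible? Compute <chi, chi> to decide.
Not irreducible (reducible): <chi, chi> = 8 > 1.

Argument: <chi, chi> = (1/|G|) sum_C |C| * |chi(C)|^2 = (1/20)[1*|10|^2 + 1*|4|^2 + 2*|-sqrt(5) - 1|^2 + 2*|0|^2 + 2*|-1 + sqrt(5)|^2 + 2*|0|^2 + 5*|2|^2 + 5*|0|^2]
  = (1/20)[(100) + (16) + (4*sqrt(5) + 12) + (0) + (12 - 4*sqrt(5)) + (0) + (20) + (0)] = 160/20 = 8.
A character is irreducible iff <chi, chi> = 1, so this representation is reducible.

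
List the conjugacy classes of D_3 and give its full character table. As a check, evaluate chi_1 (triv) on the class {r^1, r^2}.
Conjugacy classes: {e} of size 1, {r^1, r^2} of size 2, {s, sr, ..., sr^2} of size 3.
Character table:
  irrep \ class              {e} (size 1)  {r^1, r^2} (size 2)  {s, sr, ..., sr^2} (size 3)
  chi_1 (triv)               1             1                    1                          
  chi_2 (sign: r->1, s->-1)  1             1                    -1                         
  chi_3 (2d, j=1)            2             -1                   0                          

Spot check: chi_1 (triv) on {r^1, r^2} = 1.

Why: D_3 has order 2*3 = 6 with 3 conjugacy classes, hence 3 irreducibles. Sum of squared dims 1 + 1 + 4 = 6 = |G|. Linear characters come from the abelianisation; the 2-dimensional irreps have character r^k -> 2*cos(2*pi*j*k/3), reflections -> 0.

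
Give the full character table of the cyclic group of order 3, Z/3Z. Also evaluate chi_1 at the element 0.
Character table of Z/3Z (irreps indexed chi_0,...,chi_2 with chi_k(m) = zeta_3^(k*m), zeta_3 = exp(2*pi*i/3)):
  irrep \ class  {0} (size 1)  {1} (size 1)    {2} (size 1)  
  chi_0          1             1               1             
  chi_1          1             exp(2*I*pi/3)   exp(-2*I*pi/3)
  chi_2          1             exp(-2*I*pi/3)  exp(2*I*pi/3) 

Spot check: chi_1(0) = zeta_3^(1*0) = zeta_3^0 = 1.

Details: Z/3Z is abelian, so all 3 irreducible complex representations are 1-dimensional. They are given by chi_k(m) = zeta_3^(k*m) for k = 0,...,2. Row orthogonality: sum_m chi_k(m) conj(chi_l(m)) = 3 * [k = l].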